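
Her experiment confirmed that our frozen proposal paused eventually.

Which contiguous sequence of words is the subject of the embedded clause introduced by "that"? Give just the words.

The subject of the embedded clause introduced by "that" is the NP immediately before the verb "paused": "our frozen proposal".

our frozen proposal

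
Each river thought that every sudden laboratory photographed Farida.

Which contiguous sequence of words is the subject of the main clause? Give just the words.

In the main clause the verb is "thought"; the NP preceding it, "each river", is the subject.

each river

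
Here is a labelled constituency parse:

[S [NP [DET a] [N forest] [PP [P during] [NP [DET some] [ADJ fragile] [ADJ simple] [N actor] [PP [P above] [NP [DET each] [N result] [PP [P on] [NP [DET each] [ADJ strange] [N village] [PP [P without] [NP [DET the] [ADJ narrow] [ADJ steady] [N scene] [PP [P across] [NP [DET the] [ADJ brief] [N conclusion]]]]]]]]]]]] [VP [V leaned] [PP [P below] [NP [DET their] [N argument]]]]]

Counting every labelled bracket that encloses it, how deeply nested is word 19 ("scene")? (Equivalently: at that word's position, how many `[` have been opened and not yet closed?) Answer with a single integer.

11

Counting open brackets not yet closed at "scene": [S [NP [PP [NP [PP [NP [PP [NP [PP [NP [N = 11.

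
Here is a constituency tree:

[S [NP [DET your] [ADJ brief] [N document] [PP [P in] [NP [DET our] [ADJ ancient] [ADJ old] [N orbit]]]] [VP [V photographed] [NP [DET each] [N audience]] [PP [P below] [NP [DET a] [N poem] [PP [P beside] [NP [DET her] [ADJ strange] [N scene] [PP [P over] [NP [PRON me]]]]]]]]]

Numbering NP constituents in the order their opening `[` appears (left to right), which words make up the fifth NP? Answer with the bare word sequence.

Opening `[NP` markers occur at word positions 1, 5, 10, 13, 16, 20; the fifth of these opens the constituent [NP her strange scene over me].

her strange scene over me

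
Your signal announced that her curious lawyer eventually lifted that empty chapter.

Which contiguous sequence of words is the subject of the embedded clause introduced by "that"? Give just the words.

her curious lawyer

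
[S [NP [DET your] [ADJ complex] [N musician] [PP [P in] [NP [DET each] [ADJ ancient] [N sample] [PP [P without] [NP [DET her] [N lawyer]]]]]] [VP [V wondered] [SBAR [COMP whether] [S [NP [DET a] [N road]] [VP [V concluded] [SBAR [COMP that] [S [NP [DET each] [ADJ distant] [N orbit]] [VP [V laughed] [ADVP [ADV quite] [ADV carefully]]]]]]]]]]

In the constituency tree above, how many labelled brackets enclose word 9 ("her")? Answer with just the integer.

7

Counting open brackets not yet closed at "her": [S [NP [PP [NP [PP [NP [DET = 7.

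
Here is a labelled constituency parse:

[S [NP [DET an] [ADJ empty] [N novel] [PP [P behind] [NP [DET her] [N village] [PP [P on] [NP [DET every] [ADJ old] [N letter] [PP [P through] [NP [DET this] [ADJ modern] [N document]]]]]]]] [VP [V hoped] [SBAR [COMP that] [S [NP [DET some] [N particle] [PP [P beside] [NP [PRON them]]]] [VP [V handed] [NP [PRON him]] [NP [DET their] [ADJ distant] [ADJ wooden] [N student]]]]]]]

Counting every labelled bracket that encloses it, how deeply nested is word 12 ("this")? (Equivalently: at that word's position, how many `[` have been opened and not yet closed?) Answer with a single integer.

Path from the root down to the word: S → NP → PP → NP → PP → NP → PP → NP → DET. That is 9 enclosing brackets.

9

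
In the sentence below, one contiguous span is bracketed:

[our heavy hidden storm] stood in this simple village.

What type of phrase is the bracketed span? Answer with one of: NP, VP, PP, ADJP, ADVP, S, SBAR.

NP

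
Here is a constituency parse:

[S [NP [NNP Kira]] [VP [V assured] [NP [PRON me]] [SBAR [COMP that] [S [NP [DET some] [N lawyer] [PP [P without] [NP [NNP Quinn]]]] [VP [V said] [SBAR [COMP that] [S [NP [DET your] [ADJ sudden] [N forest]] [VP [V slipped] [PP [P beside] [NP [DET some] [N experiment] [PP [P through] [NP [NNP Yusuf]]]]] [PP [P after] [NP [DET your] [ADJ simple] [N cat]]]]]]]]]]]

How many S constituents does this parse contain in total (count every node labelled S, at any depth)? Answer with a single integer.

3

Listing each S by its span: [S Kira assured me that some lawyer without Quinn said that your sudden forest slipped beside some experiment through Yusuf after your simple cat]; [S some lawyer without Quinn said that your sudden forest slipped beside some experiment through Yusuf after your simple cat]; [S your sudden forest slipped beside some experiment through Yusuf after your simple cat] — that makes 3.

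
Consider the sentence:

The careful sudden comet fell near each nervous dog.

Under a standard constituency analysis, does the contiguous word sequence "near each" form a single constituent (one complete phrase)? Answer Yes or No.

No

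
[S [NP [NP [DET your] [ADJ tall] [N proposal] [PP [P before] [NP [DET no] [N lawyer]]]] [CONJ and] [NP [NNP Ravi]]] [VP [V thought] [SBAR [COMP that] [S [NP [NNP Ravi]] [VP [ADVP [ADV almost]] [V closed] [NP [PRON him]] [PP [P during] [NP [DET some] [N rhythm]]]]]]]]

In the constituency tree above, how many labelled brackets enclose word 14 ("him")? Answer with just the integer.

7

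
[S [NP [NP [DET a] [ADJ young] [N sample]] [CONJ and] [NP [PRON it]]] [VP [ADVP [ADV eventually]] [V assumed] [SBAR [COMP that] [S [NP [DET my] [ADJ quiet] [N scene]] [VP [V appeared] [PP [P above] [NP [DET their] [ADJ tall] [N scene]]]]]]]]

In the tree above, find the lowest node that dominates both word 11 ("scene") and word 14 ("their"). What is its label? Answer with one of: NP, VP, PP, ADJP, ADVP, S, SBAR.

S

Word 11 lies under S → VP → SBAR → S → NP → N; word 14 lies under S → VP → SBAR → S → VP → PP → NP → DET. The lowest shared node is the S.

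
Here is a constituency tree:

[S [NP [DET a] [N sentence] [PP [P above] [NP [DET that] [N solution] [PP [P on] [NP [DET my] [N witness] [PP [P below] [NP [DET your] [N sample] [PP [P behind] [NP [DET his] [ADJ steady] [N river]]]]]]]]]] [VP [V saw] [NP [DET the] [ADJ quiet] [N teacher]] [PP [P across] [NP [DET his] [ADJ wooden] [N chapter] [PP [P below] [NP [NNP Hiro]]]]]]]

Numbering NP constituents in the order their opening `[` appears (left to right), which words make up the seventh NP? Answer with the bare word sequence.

The NP opening brackets appear, in order, over: "a sentence above that solution on my witness below your sample behind his steady river"; "that solution on my witness below your sample behind his steady river"; "my witness below your sample behind his steady river"; "your sample behind his steady river"; "his steady river"; "the quiet teacher"; "his wooden chapter below Hiro"; "Hiro". The seventh one spans "his wooden chapter below Hiro".

his wooden chapter below Hiro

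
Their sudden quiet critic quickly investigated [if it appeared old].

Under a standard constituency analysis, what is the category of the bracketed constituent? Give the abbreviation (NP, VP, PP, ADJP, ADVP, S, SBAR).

SBAR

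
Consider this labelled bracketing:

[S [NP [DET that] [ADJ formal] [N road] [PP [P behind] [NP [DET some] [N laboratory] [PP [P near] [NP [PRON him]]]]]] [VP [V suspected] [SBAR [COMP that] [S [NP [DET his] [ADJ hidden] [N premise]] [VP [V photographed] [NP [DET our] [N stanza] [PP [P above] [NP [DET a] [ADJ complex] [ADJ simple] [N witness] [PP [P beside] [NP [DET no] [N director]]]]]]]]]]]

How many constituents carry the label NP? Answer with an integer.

Scanning left to right, an opening `[NP` appears at word positions 1, 5, 8, 11, 15, 18, 23 — 7 in total.

7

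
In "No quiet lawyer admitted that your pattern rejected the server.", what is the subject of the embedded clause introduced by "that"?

In the embedded clause introduced by "that" the verb is "rejected"; the NP preceding it, "your pattern", is the subject.

your pattern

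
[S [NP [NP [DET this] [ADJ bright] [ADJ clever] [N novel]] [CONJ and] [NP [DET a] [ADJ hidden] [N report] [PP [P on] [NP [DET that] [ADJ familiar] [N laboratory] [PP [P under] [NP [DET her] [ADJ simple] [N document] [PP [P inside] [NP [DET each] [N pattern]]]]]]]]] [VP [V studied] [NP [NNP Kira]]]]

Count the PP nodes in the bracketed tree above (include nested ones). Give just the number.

3

Listing each PP by its span: [PP on that familiar laboratory under her simple document inside each pattern]; [PP under her simple document inside each pattern]; [PP inside each pattern] — that makes 3.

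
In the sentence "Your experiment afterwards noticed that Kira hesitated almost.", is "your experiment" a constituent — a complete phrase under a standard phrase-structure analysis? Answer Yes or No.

Yes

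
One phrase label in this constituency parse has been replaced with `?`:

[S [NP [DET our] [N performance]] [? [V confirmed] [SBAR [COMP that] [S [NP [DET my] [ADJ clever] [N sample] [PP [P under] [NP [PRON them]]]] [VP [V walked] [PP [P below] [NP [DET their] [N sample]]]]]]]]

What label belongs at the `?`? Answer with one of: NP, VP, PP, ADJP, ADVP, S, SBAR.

A constituent whose immediate children are V 'confirmed', SBAR is a verb phrase: VP.

VP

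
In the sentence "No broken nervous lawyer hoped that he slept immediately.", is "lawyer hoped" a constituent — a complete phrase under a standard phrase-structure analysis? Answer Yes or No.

No

"lawyer" belongs to the noun phrase "no broken nervous lawyer" while "hoped" belongs to the verb phrase "hoped that he slept immediately"; a span that runs across that boundary is not a single phrase.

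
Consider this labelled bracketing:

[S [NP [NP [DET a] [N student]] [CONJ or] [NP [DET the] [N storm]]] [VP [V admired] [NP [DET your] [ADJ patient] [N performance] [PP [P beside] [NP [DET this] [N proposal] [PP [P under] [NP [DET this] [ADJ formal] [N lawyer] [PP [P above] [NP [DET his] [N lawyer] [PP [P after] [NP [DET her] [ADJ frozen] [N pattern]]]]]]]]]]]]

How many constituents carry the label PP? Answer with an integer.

Scanning left to right, an opening `[PP` appears at word positions 10, 13, 17, 20 — 4 in total.

4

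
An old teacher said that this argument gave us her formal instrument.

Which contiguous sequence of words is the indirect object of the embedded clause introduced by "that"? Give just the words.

Within the embedded clause introduced by "that", the indirect object of "gave" is "us".

us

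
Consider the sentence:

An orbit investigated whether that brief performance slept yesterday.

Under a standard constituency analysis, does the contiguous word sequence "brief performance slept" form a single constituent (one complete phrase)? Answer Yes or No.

No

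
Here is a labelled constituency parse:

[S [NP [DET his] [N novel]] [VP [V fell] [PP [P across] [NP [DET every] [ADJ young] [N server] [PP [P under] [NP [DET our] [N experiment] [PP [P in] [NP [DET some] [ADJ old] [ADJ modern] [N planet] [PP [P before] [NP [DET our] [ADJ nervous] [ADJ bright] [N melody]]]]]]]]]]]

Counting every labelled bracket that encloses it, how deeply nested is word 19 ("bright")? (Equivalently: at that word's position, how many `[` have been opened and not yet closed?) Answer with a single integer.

The word sits inside ADJ, which is inside NP, inside PP, inside NP, inside PP, inside NP, inside PP, inside NP, inside PP, inside VP, inside S — 11 brackets in all.

11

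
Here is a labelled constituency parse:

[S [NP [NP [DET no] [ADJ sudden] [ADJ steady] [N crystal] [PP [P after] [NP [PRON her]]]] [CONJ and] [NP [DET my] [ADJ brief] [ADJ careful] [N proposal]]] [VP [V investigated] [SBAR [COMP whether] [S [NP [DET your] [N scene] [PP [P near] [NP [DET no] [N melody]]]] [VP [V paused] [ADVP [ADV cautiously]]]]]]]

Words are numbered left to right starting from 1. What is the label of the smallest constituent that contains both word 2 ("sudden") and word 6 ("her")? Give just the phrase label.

NP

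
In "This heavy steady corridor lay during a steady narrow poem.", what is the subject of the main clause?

"this heavy steady corridor" is the NP that combines with the VP headed by "lay" to form the main clause — the subject.

this heavy steady corridor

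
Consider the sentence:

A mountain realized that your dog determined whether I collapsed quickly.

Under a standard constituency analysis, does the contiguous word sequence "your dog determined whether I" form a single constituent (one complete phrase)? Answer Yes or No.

No

The sequence begins inside the noun phrase "your dog" and ends inside the verb phrase "determined whether I collapsed quickly"; it crosses a phrase boundary, so no single node in the tree spans exactly those words.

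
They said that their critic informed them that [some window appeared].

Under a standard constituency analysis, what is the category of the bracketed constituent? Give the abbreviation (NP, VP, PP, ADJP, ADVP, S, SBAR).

S

"appeared" is the head of the bracketed span, so the span is a clause: S.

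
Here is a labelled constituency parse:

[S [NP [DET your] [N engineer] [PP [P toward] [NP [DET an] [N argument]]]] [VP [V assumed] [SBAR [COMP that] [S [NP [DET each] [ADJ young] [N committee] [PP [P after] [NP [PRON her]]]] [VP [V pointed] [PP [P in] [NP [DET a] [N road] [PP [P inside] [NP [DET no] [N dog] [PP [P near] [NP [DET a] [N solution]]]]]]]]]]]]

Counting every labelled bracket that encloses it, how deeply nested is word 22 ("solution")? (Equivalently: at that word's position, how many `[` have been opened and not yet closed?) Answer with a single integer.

Counting open brackets not yet closed at "solution": [S [VP [SBAR [S [VP [PP [NP [PP [NP [PP [NP [N = 12.

12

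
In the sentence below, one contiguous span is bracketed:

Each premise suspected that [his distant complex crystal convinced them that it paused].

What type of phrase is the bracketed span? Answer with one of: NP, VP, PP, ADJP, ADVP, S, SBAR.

The span is built around the head "convinced" — a clause (S).

S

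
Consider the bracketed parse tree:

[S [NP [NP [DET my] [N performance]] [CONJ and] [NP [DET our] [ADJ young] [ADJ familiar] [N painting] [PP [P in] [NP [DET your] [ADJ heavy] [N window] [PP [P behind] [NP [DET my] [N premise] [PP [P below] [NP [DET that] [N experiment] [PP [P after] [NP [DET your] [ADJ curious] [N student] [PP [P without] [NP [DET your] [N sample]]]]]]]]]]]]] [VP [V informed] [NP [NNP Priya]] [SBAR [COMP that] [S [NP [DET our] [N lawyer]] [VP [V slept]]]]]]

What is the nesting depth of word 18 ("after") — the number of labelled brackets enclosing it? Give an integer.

Path from the root down to the word: S → NP → NP → PP → NP → PP → NP → PP → NP → PP → P. That is 11 enclosing brackets.

11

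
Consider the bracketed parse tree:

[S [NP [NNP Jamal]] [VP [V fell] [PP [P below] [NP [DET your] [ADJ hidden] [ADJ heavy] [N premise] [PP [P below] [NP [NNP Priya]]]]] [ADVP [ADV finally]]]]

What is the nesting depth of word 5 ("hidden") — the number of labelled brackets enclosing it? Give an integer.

5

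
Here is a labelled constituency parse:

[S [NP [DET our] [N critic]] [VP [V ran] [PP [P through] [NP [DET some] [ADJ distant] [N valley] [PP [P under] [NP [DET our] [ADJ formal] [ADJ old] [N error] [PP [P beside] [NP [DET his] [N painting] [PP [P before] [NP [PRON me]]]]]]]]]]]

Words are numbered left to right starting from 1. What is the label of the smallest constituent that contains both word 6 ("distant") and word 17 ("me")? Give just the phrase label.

The smallest bracket enclosing both words is [NP some distant valley under our formal old error beside his painting before me], so the label is NP.

NP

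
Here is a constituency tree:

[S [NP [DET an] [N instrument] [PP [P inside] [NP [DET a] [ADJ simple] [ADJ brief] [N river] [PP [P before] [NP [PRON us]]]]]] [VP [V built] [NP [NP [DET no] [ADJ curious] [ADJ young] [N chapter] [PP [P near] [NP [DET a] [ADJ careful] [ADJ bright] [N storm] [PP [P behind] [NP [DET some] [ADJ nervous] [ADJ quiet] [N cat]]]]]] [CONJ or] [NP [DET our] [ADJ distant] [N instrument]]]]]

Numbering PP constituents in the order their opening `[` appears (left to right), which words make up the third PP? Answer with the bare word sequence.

In left-to-right order the PP constituents are "inside a simple brief river before us"; "before us"; "near a careful bright storm behind some nervous quiet cat"; "behind some nervous quiet cat". Number 3 is "near a careful bright storm behind some nervous quiet cat".

near a careful bright storm behind some nervous quiet cat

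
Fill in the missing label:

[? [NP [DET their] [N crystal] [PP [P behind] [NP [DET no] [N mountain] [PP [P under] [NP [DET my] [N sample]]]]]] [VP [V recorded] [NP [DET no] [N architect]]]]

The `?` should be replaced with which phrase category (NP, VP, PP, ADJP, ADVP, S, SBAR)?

S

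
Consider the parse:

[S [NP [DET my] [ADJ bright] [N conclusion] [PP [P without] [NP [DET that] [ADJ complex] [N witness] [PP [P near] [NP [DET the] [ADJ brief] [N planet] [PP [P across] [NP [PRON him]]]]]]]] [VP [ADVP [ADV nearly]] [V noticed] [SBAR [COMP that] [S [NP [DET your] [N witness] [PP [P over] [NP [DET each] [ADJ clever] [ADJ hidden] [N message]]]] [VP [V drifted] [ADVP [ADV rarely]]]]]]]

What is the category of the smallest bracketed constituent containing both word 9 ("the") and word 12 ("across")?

NP

Both words fall inside [NP the brief planet across him] (words 9–13), and no smaller constituent contains them both. Label: NP.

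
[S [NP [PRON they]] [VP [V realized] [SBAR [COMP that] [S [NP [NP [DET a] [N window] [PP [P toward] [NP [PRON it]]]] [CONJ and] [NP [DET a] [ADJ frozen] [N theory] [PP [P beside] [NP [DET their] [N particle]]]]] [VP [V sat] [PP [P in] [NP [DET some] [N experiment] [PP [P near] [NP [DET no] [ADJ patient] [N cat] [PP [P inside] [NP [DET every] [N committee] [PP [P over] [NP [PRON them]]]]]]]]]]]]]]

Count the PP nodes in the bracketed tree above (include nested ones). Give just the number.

6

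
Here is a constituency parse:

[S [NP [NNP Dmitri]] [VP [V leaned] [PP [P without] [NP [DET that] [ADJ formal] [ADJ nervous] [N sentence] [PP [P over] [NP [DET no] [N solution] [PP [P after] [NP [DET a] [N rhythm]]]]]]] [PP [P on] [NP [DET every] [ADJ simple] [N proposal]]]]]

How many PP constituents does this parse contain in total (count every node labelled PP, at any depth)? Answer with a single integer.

4

The PP constituents are: [PP without that formal nervous sentence over no solution after a rhythm]; [PP over no solution after a rhythm]; [PP after a rhythm]; [PP on every simple proposal]. Total: 4.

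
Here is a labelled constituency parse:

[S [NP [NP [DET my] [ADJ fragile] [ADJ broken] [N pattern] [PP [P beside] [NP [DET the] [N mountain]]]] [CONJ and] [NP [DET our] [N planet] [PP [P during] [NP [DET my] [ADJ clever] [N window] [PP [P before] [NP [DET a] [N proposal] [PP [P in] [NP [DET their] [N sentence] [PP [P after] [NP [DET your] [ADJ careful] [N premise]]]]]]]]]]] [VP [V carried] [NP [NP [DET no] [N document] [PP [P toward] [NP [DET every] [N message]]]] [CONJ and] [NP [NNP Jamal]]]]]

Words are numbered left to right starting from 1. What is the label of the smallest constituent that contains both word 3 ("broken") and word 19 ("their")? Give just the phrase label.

NP

Word 3 lies under S → NP → NP → ADJ; word 19 lies under S → NP → NP → PP → NP → PP → NP → PP → NP → DET. The lowest shared node is the NP.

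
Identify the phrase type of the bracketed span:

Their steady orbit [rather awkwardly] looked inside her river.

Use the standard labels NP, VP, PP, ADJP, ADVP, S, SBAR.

The bracketed span "rather awkwardly" is headed by "awkwardly", making it an adverb phrase (ADVP).

ADVP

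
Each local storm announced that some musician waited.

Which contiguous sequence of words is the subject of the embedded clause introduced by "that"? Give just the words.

The subject of the embedded clause introduced by "that" is the NP immediately before the verb "waited": "some musician".

some musician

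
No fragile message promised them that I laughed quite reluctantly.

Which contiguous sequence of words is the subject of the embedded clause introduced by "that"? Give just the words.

I

In the embedded clause introduced by "that" the verb is "laughed"; the NP preceding it, "I", is the subject.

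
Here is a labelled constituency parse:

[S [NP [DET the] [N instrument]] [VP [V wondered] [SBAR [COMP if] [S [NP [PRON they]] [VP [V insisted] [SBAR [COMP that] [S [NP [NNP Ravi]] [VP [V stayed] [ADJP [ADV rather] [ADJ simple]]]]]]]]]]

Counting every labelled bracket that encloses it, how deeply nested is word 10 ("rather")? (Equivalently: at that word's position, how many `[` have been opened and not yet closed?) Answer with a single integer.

10

Path from the root down to the word: S → VP → SBAR → S → VP → SBAR → S → VP → ADJP → ADV. That is 10 enclosing brackets.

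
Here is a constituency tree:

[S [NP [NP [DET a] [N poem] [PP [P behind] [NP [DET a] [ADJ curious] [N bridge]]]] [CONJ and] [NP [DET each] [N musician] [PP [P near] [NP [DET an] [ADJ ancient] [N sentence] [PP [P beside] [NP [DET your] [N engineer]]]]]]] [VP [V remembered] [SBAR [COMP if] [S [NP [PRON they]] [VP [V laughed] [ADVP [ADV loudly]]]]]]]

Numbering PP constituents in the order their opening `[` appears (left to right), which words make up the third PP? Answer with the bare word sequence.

beside your engineer

Opening `[PP` markers occur at word positions 3, 10, 14; the third of these opens the constituent [PP beside your engineer].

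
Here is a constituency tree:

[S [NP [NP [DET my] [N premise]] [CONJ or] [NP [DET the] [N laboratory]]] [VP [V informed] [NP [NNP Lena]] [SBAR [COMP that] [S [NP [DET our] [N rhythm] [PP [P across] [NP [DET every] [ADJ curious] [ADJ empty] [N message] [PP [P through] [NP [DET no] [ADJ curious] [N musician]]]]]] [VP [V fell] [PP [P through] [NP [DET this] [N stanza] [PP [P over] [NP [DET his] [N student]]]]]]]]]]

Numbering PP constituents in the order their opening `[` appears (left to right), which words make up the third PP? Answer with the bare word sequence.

through this stanza over his student

Opening `[PP` markers occur at word positions 11, 16, 21, 24; the third of these opens the constituent [PP through this stanza over his student].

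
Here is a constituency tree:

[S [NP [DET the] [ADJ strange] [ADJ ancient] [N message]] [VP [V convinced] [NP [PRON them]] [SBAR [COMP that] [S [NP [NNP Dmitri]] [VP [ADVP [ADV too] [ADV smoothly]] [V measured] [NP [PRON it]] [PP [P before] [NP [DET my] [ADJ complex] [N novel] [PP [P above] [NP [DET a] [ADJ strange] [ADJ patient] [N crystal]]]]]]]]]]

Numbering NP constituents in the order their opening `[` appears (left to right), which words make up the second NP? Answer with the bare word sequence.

The NP opening brackets appear, in order, over: "the strange ancient message"; "them"; "Dmitri"; "it"; "my complex novel above a strange patient crystal"; "a strange patient crystal". The second one spans "them".

them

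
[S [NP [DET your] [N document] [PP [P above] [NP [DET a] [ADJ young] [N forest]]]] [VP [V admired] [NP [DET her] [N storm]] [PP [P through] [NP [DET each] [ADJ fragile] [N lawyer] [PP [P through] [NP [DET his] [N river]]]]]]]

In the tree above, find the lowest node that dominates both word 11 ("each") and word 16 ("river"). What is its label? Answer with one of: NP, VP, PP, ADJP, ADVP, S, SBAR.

Both words fall inside [NP each fragile lawyer through his river] (words 11–16), and no smaller constituent contains them both. Label: NP.

NP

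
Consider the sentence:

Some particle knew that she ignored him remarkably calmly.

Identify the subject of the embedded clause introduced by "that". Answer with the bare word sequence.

she

In the embedded clause introduced by "that" the verb is "ignored"; the NP preceding it, "she", is the subject.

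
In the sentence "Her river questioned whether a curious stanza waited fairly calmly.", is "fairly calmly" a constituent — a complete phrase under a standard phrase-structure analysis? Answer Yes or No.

Yes

The sequence corresponds to a single ADVP node — the adverb phrase "fairly calmly".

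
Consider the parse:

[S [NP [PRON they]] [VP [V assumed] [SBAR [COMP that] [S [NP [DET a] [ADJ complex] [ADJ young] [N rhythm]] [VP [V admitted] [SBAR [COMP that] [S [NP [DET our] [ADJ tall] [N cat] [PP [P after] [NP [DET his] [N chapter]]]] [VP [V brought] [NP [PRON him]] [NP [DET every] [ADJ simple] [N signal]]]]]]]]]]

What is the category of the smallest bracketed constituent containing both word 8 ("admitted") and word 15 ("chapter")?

VP

Word 8 lies under S → VP → SBAR → S → VP → V; word 15 lies under S → VP → SBAR → S → VP → SBAR → S → NP → PP → NP → N. The lowest shared node is the VP.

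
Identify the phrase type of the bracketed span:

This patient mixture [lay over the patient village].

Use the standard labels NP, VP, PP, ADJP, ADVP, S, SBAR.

VP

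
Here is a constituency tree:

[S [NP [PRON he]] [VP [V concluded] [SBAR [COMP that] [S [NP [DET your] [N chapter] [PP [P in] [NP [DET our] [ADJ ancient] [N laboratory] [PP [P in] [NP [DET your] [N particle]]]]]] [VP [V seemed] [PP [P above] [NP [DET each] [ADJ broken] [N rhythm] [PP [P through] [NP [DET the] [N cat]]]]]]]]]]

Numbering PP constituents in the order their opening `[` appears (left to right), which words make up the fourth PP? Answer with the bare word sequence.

In left-to-right order the PP constituents are "in our ancient laboratory in your particle"; "in your particle"; "above each broken rhythm through the cat"; "through the cat". Number 4 is "through the cat".

through the cat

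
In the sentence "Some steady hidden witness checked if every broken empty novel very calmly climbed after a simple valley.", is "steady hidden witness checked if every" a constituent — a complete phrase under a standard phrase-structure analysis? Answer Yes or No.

The smallest constituent containing the whole sequence is the clause [S some steady hidden witness checked if every broken empty novel very calmly climbed after a simple valley], but the sequence is only part of it — it straddles the boundary between noun phrase "some steady hidden witness" and verb phrase "checked if every broken empty novel very calmly climbed after a simple valley".

No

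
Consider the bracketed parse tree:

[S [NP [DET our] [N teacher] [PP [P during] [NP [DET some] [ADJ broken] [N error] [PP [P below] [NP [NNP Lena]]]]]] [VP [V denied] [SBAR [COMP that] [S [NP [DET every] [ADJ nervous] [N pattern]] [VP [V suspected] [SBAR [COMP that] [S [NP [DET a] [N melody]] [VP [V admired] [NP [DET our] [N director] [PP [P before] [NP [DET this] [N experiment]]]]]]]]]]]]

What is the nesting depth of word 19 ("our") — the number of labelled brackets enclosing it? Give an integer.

10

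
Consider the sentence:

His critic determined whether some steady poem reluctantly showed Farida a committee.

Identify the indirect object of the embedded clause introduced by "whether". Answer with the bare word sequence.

Farida

"showed" heads the VP of the embedded clause introduced by "whether", and "Farida" is its indirect object.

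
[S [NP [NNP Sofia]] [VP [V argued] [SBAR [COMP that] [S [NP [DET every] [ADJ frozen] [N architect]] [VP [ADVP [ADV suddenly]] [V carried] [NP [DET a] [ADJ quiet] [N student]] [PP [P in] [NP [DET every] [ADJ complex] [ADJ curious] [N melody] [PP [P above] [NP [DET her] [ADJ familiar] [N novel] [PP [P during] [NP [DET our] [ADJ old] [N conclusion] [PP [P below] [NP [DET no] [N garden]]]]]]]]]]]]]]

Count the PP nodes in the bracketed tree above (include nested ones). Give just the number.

The PP constituents are: [PP in every complex curious melody above her familiar novel during our old conclusion below no garden]; [PP above her familiar novel during our old conclusion below no garden]; [PP during our old conclusion below no garden]; [PP below no garden]. Total: 4.

4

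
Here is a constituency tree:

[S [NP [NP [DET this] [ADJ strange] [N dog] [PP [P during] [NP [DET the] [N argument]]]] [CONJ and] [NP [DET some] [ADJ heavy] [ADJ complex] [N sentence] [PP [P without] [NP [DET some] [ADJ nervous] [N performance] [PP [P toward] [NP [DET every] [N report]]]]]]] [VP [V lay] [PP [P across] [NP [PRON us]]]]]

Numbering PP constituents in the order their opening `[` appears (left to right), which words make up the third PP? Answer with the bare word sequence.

toward every report

In left-to-right order the PP constituents are "during the argument"; "without some nervous performance toward every report"; "toward every report"; "across us". Number 3 is "toward every report".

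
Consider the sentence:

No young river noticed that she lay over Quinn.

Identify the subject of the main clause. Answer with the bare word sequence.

no young river

The subject of the main clause is the NP immediately before the verb "noticed": "no young river".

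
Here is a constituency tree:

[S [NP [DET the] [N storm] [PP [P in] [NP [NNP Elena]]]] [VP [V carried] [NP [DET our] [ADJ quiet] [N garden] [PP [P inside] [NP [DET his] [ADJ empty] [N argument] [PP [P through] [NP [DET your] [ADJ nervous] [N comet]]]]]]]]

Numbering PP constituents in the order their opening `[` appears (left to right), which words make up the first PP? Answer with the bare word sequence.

in Elena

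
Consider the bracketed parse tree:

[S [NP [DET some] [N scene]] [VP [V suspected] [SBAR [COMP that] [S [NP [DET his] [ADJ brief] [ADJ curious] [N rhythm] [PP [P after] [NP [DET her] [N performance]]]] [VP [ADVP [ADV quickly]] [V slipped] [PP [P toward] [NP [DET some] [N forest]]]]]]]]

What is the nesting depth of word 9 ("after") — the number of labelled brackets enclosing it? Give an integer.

Path from the root down to the word: S → VP → SBAR → S → NP → PP → P. That is 7 enclosing brackets.

7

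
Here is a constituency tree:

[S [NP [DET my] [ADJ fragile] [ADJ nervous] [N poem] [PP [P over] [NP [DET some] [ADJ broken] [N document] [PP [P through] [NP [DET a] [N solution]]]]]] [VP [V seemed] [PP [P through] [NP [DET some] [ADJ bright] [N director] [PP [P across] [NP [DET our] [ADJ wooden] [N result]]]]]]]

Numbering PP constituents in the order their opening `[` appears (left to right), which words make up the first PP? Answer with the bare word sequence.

over some broken document through a solution

Opening `[PP` markers occur at word positions 5, 9, 13, 17; the first of these opens the constituent [PP over some broken document through a solution].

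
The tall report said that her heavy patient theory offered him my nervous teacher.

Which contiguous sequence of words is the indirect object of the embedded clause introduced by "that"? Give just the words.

him

Within the embedded clause introduced by "that", the indirect object of "offered" is "him".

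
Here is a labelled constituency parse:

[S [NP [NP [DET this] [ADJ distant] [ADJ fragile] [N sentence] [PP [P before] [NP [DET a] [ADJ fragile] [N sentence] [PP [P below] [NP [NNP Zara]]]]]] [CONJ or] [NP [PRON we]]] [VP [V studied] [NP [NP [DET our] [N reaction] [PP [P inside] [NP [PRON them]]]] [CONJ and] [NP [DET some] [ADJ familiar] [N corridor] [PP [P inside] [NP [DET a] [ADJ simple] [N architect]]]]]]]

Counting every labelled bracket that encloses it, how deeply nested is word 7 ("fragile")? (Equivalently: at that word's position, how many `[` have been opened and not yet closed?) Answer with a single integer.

6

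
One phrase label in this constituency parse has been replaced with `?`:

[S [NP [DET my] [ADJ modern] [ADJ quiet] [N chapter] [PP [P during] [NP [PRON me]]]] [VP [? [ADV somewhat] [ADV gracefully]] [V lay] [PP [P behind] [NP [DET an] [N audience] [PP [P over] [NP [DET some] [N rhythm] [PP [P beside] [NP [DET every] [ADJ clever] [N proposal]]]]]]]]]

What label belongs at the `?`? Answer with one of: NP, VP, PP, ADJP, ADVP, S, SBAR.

ADVP

Looking at what the `?` directly dominates — ADV 'somewhat', ADV 'gracefully' — this is an adverb phrase (ADVP).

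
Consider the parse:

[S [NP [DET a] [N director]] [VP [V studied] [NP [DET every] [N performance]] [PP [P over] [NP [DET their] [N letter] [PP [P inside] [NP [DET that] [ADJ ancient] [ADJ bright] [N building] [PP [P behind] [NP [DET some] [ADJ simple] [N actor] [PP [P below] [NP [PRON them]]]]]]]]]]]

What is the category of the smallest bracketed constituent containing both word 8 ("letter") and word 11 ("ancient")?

The smallest bracket enclosing both words is [NP their letter inside that ancient bright building behind some simple actor below them], so the label is NP.

NP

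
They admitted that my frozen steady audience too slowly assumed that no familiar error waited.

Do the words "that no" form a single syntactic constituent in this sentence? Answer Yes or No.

"that" belongs to the complementizer "that" while "no" belongs to the clause "no familiar error waited"; a span that runs across that boundary is not a single phrase.

No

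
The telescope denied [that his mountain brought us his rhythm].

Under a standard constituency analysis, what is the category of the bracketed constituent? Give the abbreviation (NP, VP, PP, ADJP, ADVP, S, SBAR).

SBAR

The span is built around the complementizer "that" — a subordinate clause (SBAR).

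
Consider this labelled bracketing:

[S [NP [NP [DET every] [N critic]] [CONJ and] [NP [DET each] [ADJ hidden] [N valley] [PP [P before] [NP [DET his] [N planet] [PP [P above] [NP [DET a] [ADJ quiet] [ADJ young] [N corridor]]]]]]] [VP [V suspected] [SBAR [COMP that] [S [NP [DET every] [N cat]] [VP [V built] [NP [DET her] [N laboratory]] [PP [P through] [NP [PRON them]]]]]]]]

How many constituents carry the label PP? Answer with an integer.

3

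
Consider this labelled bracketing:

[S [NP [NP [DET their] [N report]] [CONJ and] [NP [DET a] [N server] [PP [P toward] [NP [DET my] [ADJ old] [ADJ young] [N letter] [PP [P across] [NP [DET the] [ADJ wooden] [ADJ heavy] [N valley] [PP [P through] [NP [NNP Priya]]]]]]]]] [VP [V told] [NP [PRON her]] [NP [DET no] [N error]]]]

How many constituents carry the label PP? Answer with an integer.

3

The PP constituents are: [PP toward my old young letter across the wooden heavy valley through Priya]; [PP across the wooden heavy valley through Priya]; [PP through Priya]. Total: 3.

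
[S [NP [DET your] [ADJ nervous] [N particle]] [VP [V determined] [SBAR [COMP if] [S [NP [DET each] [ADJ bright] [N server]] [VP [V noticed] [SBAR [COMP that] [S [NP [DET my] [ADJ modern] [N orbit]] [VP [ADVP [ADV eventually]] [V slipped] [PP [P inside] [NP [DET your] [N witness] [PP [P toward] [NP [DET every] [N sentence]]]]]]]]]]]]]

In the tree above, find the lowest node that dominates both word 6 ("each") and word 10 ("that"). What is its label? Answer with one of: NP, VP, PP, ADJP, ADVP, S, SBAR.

S

Word 6 lies under S → VP → SBAR → S → NP → DET; word 10 lies under S → VP → SBAR → S → VP → SBAR → COMP. The lowest shared node is the S.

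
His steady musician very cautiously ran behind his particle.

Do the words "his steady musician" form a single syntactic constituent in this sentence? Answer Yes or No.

The sequence corresponds to a single NP node — the noun phrase "his steady musician".

Yes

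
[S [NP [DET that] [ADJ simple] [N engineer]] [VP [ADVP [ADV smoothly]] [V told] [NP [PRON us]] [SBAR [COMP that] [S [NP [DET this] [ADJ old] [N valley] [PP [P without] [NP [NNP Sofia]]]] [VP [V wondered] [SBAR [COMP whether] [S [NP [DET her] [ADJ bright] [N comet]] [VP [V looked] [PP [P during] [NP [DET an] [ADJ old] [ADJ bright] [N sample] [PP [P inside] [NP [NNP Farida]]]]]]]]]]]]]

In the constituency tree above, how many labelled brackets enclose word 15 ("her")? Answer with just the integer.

9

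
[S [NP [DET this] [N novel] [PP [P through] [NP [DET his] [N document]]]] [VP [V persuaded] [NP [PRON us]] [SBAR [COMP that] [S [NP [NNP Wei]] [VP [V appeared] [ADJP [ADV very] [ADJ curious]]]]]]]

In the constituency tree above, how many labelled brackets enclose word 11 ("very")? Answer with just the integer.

7

Counting open brackets not yet closed at "very": [S [VP [SBAR [S [VP [ADJP [ADV = 7.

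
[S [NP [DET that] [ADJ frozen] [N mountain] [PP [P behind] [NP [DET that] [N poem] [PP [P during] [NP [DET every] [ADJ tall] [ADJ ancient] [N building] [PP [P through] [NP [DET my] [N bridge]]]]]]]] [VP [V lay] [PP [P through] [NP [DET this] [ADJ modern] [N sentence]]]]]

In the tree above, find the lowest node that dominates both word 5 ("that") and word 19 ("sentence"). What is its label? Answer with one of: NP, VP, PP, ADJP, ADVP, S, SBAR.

S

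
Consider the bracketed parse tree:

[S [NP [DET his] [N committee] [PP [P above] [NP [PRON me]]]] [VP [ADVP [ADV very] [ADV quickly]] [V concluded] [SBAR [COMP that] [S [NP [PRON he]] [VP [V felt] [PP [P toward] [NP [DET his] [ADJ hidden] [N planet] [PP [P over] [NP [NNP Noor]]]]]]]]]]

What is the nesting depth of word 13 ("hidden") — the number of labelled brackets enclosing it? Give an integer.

8

Counting open brackets not yet closed at "hidden": [S [VP [SBAR [S [VP [PP [NP [ADJ = 8.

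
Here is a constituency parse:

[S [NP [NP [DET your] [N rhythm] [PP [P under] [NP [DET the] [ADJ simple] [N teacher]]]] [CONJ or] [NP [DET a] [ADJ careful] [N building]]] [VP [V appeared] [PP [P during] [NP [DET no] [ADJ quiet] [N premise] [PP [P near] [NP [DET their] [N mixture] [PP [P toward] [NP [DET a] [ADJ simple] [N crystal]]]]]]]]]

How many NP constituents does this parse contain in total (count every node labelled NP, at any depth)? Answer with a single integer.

7

Listing each NP by its span: [NP your rhythm under the simple teacher or a careful building]; [NP your rhythm under the simple teacher]; [NP the simple teacher]; [NP a careful building]; [NP no quiet premise near their mixture toward a simple crystal]; [NP their mixture toward a simple crystal] … — that makes 7.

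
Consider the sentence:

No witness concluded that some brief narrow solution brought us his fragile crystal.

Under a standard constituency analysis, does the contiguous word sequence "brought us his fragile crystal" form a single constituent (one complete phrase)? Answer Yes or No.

The sequence corresponds to a single VP node — the verb phrase "brought us his fragile crystal".

Yes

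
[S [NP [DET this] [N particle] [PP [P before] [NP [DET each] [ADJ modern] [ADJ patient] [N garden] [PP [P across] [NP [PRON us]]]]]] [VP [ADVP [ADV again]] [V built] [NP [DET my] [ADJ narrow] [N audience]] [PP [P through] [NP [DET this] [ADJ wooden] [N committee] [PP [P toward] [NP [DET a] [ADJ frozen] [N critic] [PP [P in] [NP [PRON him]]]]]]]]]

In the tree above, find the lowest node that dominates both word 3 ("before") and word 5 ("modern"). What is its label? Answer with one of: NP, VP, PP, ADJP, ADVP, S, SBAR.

PP

Word 3 lies under S → NP → PP → P; word 5 lies under S → NP → PP → NP → ADJ. The lowest shared node is the PP.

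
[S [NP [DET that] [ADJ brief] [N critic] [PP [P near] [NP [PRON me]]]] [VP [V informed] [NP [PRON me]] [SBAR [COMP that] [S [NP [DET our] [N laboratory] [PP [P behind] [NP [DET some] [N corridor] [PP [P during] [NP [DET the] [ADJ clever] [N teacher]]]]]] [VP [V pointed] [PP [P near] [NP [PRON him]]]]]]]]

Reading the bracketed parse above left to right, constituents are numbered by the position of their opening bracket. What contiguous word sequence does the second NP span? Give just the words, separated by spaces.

me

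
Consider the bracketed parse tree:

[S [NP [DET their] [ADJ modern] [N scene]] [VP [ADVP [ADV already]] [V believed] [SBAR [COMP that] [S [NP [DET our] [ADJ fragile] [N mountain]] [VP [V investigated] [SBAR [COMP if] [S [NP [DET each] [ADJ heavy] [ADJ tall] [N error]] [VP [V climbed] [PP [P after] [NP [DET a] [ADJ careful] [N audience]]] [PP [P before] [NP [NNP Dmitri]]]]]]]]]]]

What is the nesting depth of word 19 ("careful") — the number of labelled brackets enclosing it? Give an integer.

Path from the root down to the word: S → VP → SBAR → S → VP → SBAR → S → VP → PP → NP → ADJ. That is 11 enclosing brackets.

11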